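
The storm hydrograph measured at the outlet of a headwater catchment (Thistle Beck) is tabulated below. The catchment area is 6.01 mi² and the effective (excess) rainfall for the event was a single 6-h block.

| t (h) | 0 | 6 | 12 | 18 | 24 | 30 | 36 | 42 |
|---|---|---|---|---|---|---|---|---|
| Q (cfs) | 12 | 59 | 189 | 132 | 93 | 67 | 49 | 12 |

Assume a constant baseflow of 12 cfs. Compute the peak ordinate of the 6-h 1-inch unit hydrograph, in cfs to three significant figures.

Direct runoff: 0.0, 47.0, 177.0, 120.0, 81.0, 55.0, 37.0, 0.0 cfs; ΣQ_DR = 517.0 cfs, peak = 177.0 cfs.
Runoff depth d = ΣQ_DR·Δt / A = 517.0 × 21600 / (6.01 mi²) = 0.7998 in.
The 1-inch UH is the DRH scaled by (1 in)/d, so U_p = 177.0 × 1/0.7998 = 221 cfs.

U_p ≈ 221 cfs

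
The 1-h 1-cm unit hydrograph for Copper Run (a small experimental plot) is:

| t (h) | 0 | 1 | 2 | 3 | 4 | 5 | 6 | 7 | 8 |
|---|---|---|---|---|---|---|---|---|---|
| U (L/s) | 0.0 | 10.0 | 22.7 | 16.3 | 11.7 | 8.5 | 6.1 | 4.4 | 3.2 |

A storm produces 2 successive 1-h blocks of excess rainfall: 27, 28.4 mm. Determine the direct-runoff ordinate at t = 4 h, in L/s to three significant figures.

Q ≈ 77.9 L/s

By discrete convolution, Q_j = Σ (P_i / 10 mm) · U_{j−i}.
At t = 4 h (j=4): Q = (27/10)·11.7 + (28.4/10)·16.3 = 77.9 L/s.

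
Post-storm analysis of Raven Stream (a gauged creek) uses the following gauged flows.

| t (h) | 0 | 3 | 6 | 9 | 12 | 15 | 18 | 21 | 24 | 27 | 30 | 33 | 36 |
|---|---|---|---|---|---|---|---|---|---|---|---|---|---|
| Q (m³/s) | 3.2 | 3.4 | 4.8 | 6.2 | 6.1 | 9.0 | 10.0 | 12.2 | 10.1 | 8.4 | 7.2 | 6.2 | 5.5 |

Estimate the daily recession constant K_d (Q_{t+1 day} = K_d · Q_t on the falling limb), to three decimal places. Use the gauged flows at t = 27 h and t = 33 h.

Between t = 27 h and t = 33 h the flow falls from 8.4 to 6.2 m³/s over 2×3 h = 6 h.
Per-interval ratio K = (6.2/8.4)^(1/2) = 0.8591; K_d = K^(24/3) = 0.297.

K_d ≈ 0.297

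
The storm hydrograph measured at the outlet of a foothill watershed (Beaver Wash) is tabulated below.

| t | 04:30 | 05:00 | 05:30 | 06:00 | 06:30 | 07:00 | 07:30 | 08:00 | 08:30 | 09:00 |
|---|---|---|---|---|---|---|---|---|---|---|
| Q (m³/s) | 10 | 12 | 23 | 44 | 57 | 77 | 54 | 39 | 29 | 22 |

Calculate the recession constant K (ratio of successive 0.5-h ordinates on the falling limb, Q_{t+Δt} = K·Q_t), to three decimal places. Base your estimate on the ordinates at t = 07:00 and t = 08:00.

K ≈ 0.712

Using the recession-limb readings at t = 07:00 and t = 08:00: Q falls from 77 to 39 m³/s over 2 intervals.
K = (Q₂/Q₁)^(1/2) = (39/77)^(1/2) = 0.712.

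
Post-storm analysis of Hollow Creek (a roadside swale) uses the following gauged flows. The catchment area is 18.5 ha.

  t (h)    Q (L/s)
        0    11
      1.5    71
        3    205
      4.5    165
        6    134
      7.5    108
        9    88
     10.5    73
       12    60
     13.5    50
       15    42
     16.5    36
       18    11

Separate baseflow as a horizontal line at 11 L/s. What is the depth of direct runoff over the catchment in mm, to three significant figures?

Direct runoff: 0.0, 60.0, 194.0, 154.0, 123.0, 97.0, 77.0, 62.0, 49.0, 39.0, 31.0, 25.0, 0.0 L/s; ΣQ_DR = 911.0 L/s.
V = ΣQ_DR · Δt = 911.0 × 5400 s = 4.919 × 10^6 L.
Over A = 18.5 ha, depth = V / A = 26.6 mm.

d ≈ 26.6 mm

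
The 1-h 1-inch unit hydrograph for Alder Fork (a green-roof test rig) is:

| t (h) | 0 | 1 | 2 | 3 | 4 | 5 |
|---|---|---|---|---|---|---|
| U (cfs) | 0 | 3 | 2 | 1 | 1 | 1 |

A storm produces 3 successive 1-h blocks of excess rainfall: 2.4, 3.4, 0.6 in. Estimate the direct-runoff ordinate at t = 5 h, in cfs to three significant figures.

Q ≈ 6.40 cfs

By discrete convolution, Q_j = Σ (P_i / 1 in) · U_{j−i}.
At t = 5 h (j=5): Q = (2.4/1)·1 + (3.4/1)·1 + (0.6/1)·1 = 6.40 cfs.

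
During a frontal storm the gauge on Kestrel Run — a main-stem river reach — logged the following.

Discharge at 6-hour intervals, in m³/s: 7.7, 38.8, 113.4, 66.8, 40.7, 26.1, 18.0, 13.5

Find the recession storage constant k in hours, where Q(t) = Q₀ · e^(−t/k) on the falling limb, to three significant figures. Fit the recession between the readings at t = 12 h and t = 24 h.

k ≈ 11.7 h

On the falling limb, Q drops from 113.4 to 40.7 m³/s between t = 12 h and t = 24 h (Δt = 12 h).
k = −Δt / ln(Q₂/Q₁) = −12 / ln(40.7/113.4) = 11.7 h.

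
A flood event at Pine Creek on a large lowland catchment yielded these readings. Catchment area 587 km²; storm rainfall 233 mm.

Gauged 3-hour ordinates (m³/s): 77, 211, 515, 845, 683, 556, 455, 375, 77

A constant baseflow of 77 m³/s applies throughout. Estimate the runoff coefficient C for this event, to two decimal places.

C ≈ 0.24

ΣQ_DR = 3101 m³/s; V = ΣQ_DR·Δt = 3.349 × 10^7 m³.
Runoff depth d = V / A = 57.05 mm.
C = d / P = 57.05 / 233 = 0.24.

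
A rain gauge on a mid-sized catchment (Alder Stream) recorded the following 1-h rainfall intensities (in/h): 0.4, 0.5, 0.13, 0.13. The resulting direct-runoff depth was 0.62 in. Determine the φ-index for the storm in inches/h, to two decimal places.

φ ≈ 0.14 in/h

Only the 2 blocks with intensity above φ contribute runoff: 0.4, 0.5 in/h.
Σ(I−φ)·Δt = d  ⇒  (0.4+0.5 − 2φ)·1 = 0.62
φ = (0.9000 − 0.62/1) / 2 = 0.14 in/h.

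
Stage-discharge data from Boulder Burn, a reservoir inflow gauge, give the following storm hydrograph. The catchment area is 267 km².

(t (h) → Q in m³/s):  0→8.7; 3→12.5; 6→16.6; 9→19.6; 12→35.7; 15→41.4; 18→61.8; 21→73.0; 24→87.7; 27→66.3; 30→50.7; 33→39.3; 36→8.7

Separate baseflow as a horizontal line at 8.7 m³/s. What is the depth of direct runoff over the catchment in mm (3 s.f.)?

Direct runoff: 0.0, 3.8, 7.9, 10.9, 27.0, 32.7, 53.1, 64.3, 79.0, 57.6, 42.0, 30.6, 0.0 m³/s; ΣQ_DR = 408.9 m³/s.
V = ΣQ_DR · Δt = 408.9 × 10800 s = 4.416 × 10^6 m³.
Over A = 267 km², depth = V / A = 16.5 mm.

d ≈ 16.5 mm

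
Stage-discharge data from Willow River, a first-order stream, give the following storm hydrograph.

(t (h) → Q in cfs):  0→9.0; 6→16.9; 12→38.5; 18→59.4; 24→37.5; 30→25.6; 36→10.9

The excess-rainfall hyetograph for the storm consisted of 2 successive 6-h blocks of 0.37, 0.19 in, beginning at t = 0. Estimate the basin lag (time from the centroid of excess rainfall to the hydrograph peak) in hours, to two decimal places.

t_L ≈ 12.96 h

Centroid of excess rainfall: t_c = Σ P_i·t̄_i / ΣP_i = 5.0357 h (block centres at 3, 9 h).
Hydrograph peak occurs at t = 18 h, so basin lag t_L = 18 − 5.0357 = 12.96 h.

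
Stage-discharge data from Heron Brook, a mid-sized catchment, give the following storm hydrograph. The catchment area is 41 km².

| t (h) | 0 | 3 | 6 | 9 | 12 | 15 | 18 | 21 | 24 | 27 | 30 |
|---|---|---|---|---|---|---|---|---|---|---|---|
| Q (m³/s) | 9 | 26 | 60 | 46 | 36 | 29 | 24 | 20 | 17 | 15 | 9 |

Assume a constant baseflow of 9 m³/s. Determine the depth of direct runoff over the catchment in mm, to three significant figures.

Direct runoff: 0.0, 17.0, 51.0, 37.0, 27.0, 20.0, 15.0, 11.0, 8.0, 6.0, 0.0 m³/s; ΣQ_DR = 192.0 m³/s.
V = ΣQ_DR · Δt = 192.0 × 10800 s = 2.074 × 10^6 m³.
Over A = 41 km², depth = V / A = 50.6 mm.

d ≈ 50.6 mm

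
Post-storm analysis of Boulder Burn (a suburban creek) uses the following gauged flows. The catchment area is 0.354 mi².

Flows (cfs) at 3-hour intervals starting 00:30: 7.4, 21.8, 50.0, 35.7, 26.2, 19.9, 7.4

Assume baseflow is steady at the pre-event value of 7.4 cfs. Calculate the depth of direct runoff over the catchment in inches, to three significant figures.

d ≈ 1.53 in

Direct runoff: 0.0, 14.4, 42.6, 28.3, 18.8, 12.5, 0.0 cfs; ΣQ_DR = 116.6 cfs.
V = ΣQ_DR · Δt = 116.6 × 10800 s = 1.259 × 10^6 ft³.
Over A = 0.354 mi², depth = V / A = 1.53 in.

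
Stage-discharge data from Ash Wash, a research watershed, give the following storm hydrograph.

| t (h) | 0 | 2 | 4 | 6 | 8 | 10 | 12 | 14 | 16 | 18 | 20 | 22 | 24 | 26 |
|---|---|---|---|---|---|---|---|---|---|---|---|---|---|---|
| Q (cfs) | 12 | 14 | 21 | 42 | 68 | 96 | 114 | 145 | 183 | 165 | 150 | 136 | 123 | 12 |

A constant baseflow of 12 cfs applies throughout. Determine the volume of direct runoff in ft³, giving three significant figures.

Direct-runoff ordinates (Q − Q_b): 0.0, 2.0, 9.0, 30.0, 56.0, 84.0, 102.0, 133.0, 171.0, 153.0, 138.0, 124.0, 111.0, 0.0 cfs.
ΣQ_DR = 1113 cfs.
With Δt = 2 h = 7200 s, V = ΣQ_DR · Δt = 1113 × 7200 = 8.01 × 10^6 ft³.

V ≈ 8.01 × 10^6 ft³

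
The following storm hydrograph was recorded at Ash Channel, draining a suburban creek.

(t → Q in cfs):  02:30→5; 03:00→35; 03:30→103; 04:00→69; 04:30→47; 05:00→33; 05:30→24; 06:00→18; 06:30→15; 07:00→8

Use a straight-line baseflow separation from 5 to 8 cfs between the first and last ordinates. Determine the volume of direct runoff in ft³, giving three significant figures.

V ≈ 5.26 × 10^5 ft³

Direct-runoff ordinates (Q − Q_b): 0.00, 29.67, 97.33, 63.00, 40.67, 26.33, 17.00, 10.67, 7.33, 0.00 cfs.
ΣQ_DR = 292.0 cfs.
With Δt = 0.5 h = 1800 s, V = ΣQ_DR · Δt = 292.0 × 1800 = 5.26 × 10^5 ft³.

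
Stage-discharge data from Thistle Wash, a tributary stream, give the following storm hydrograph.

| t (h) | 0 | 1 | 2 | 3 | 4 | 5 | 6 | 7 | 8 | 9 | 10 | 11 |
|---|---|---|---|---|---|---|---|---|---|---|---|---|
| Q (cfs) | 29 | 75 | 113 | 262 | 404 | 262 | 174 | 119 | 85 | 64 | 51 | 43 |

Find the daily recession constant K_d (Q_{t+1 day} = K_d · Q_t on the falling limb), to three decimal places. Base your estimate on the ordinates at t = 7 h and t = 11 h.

Between t = 7 h and t = 11 h the flow falls from 119 to 43 cfs over 4×1 h = 4 h.
Per-interval ratio K = (43/119)^(1/4) = 0.7753; K_d = K^(24/1) = 0.002.

K_d ≈ 0.002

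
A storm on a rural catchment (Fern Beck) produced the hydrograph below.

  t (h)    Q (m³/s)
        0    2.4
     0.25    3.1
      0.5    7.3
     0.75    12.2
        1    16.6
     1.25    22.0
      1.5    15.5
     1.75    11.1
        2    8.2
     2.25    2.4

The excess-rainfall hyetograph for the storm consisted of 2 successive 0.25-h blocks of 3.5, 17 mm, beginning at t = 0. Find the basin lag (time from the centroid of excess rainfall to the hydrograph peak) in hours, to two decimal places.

t_L ≈ 0.92 h

Centroid of excess rainfall: t_c = Σ P_i·t̄_i / ΣP_i = 0.3323 h (block centres at 0.125, 0.375 h).
Hydrograph peak occurs at t = 1.25 h, so basin lag t_L = 1.25 − 0.3323 = 0.92 h.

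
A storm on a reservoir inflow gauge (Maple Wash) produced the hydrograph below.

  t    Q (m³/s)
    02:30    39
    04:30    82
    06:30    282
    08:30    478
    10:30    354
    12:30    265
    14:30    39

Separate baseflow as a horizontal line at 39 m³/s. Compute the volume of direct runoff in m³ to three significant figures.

V ≈ 9.12 × 10^6 m³

Direct-runoff ordinates (Q − Q_b): 0.0, 43.0, 243.0, 439.0, 315.0, 226.0, 0.0 m³/s.
ΣQ_DR = 1266 m³/s.
With Δt = 2 h = 7200 s, V = ΣQ_DR · Δt = 1266 × 7200 = 9.12 × 10^6 m³.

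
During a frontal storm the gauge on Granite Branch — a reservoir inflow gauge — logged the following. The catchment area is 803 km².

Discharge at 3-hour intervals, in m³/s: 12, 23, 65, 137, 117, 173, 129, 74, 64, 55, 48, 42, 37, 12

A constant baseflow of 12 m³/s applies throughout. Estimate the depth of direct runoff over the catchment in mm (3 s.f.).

d ≈ 11.0 mm

Direct runoff: 0.0, 11.0, 53.0, 125.0, 105.0, 161.0, 117.0, 62.0, 52.0, 43.0, 36.0, 30.0, 25.0, 0.0 m³/s; ΣQ_DR = 820.0 m³/s.
V = ΣQ_DR · Δt = 820.0 × 10800 s = 8.856 × 10^6 m³.
Over A = 803 km², depth = V / A = 11.0 mm.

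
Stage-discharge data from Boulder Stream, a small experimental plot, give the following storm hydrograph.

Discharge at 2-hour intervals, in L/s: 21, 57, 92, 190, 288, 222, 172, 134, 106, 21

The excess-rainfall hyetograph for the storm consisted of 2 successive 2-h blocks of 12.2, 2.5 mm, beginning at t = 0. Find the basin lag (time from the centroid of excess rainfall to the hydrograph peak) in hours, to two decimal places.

Centroid of excess rainfall: t_c = Σ P_i·t̄_i / ΣP_i = 1.3401 h (block centres at 1, 3 h).
Hydrograph peak occurs at t = 8 h, so basin lag t_L = 8 − 1.3401 = 6.66 h.

t_L ≈ 6.66 h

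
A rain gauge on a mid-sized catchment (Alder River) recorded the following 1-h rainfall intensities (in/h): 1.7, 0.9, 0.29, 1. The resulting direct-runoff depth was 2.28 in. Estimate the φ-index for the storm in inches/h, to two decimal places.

φ ≈ 0.44 in/h

Only the 3 blocks with intensity above φ contribute runoff: 1.7, 0.9, 1 in/h.
Σ(I−φ)·Δt = d  ⇒  (1.7+0.9+1 − 3φ)·1 = 2.28
φ = (3.600 − 2.28/1) / 3 = 0.44 in/h.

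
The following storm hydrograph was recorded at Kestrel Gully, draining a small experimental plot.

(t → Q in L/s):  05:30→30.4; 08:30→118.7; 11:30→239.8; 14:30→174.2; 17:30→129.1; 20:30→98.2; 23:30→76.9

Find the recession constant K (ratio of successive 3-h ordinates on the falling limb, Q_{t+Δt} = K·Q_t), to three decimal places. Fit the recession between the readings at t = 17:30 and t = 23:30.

K ≈ 0.772

Using the recession-limb readings at t = 17:30 and t = 23:30: Q falls from 129.1 to 76.9 L/s over 2 intervals.
K = (Q₂/Q₁)^(1/2) = (76.9/129.1)^(1/2) = 0.772.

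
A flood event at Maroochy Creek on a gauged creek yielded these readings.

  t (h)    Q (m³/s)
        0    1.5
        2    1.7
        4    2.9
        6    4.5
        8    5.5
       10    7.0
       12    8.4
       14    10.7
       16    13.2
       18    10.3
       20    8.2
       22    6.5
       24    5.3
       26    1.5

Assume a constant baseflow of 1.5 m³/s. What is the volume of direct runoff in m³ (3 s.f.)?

V ≈ 4.77 × 10^5 m³

Direct-runoff ordinates (Q − Q_b): 0.0, 0.2, 1.4, 3.0, 4.0, 5.5, 6.9, 9.2, 11.7, 8.8, 6.7, 5.0, 3.8, 0.0 m³/s.
ΣQ_DR = 66.20 m³/s.
With Δt = 2 h = 7200 s, V = ΣQ_DR · Δt = 66.20 × 7200 = 4.77 × 10^5 m³.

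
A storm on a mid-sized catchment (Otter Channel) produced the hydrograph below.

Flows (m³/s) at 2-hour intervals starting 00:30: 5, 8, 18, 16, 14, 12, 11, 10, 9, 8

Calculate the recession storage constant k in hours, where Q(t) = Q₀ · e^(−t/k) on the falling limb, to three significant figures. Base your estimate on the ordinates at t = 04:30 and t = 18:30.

k ≈ 17.3 h

On the falling limb, Q drops from 18 to 8 m³/s between t = 04:30 and t = 18:30 (Δt = 14 h).
k = −Δt / ln(Q₂/Q₁) = −14 / ln(8/18) = 17.3 h.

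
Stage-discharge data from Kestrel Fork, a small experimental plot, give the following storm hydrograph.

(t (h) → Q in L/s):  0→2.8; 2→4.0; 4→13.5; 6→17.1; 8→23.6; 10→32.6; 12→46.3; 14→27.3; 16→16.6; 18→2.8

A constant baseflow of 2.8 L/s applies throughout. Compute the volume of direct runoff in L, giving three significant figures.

V ≈ 1.14 × 10^6 L

Direct-runoff ordinates (Q − Q_b): 0.0, 1.2, 10.7, 14.3, 20.8, 29.8, 43.5, 24.5, 13.8, 0.0 L/s.
ΣQ_DR = 158.6 L/s.
With Δt = 2 h = 7200 s, V = ΣQ_DR · Δt = 158.6 × 7200 = 1.14 × 10^6 L.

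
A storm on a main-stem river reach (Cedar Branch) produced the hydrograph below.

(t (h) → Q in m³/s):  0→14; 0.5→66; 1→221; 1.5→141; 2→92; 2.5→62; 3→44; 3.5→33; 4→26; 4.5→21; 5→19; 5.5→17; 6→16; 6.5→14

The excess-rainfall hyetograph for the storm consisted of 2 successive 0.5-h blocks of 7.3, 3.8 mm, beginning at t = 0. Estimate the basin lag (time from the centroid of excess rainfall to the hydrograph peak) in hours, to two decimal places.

Centroid of excess rainfall: t_c = Σ P_i·t̄_i / ΣP_i = 0.4212 h (block centres at 0.25, 0.75 h).
Hydrograph peak occurs at t = 1 h, so basin lag t_L = 1 − 0.4212 = 0.58 h.

t_L ≈ 0.58 h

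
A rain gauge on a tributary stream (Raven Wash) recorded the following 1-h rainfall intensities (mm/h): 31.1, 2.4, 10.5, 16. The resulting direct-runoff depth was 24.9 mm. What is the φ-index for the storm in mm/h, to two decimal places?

φ ≈ 11.10 mm/h

Only the 2 blocks with intensity above φ contribute runoff: 31.1, 16 mm/h.
Σ(I−φ)·Δt = d  ⇒  (31.1+16 − 2φ)·1 = 24.9
φ = (47.10 − 24.9/1) / 2 = 11.10 mm/h.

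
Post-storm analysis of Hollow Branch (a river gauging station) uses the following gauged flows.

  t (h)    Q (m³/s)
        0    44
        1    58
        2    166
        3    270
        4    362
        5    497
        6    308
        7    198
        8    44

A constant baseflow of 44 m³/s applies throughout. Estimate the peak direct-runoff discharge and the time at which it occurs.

Q_p = 453.0 m³/s at t = 5 h

Subtracting baseflow gives direct-runoff ordinates: 0.0, 14.0, 122.0, 226.0, 318.0, 453.0, 264.0, 154.0, 0.0 m³/s.
The maximum is 453.0 m³/s, occurring at the reading for t = 5 h.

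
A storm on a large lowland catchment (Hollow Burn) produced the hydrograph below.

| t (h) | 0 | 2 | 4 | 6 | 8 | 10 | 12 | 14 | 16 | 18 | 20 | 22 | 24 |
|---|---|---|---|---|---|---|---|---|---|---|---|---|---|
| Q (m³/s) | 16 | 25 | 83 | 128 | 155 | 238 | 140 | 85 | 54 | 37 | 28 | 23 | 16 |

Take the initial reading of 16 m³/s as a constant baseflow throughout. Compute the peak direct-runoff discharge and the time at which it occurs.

Q_p = 222.0 m³/s at t = 10 h

Subtracting baseflow gives direct-runoff ordinates: 0.0, 9.0, 67.0, 112.0, 139.0, 222.0, 124.0, 69.0, 38.0, 21.0, 12.0, 7.0, 0.0 m³/s.
The maximum is 222.0 m³/s, occurring at the reading for t = 10 h.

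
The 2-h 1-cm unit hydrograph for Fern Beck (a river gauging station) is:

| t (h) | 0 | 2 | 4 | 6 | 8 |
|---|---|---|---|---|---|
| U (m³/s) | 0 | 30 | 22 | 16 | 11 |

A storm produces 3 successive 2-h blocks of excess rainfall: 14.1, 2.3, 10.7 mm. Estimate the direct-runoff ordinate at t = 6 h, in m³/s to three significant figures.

Q ≈ 59.7 m³/s

By discrete convolution, Q_j = Σ (P_i / 10 mm) · U_{j−i}.
At t = 6 h (j=3): Q = (14.1/10)·16 + (2.3/10)·22 + (10.7/10)·30 = 59.7 m³/s.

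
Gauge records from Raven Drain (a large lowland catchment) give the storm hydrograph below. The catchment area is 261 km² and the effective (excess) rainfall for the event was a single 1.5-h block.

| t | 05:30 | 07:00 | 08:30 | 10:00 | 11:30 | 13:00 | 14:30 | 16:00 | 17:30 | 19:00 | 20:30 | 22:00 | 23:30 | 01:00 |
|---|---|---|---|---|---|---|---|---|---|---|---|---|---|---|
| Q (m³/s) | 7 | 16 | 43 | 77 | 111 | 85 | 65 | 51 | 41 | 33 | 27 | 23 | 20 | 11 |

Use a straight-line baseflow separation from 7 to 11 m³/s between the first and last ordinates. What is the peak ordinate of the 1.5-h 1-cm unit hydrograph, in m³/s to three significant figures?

U_p ≈ 103 m³/s

Direct runoff: 0.00, 8.69, 35.38, 69.08, 102.77, 76.46, 56.15, 41.85, 31.54, 23.23, 16.92, 12.62, 9.31, 0.00 m³/s; ΣQ_DR = 484.0 m³/s, peak = 102.77 m³/s.
Runoff depth d = ΣQ_DR·Δt / A = 484.0 × 5400 / (261 km²) = 10.01 mm.
The 1-cm UH is the DRH scaled by (10 mm)/d, so U_p = 102.77 × 10/10.01 = 103 m³/s.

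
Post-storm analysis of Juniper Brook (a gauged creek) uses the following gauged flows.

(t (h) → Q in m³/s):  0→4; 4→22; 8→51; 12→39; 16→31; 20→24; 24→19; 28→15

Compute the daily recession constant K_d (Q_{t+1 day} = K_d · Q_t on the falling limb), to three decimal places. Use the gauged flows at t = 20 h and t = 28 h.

Between t = 20 h and t = 28 h the flow falls from 24 to 15 m³/s over 2×4 h = 8 h.
Per-interval ratio K = (15/24)^(1/2) = 0.7906; K_d = K^(24/4) = 0.244.

K_d ≈ 0.244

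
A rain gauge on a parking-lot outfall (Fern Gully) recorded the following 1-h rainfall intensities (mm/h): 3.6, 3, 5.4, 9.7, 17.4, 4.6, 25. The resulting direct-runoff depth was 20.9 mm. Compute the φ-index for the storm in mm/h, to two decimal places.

φ ≈ 10.75 mm/h

Only the 2 blocks with intensity above φ contribute runoff: 17.4, 25 mm/h.
Σ(I−φ)·Δt = d  ⇒  (17.4+25 − 2φ)·1 = 20.9
φ = (42.40 − 20.9/1) / 2 = 10.75 mm/h.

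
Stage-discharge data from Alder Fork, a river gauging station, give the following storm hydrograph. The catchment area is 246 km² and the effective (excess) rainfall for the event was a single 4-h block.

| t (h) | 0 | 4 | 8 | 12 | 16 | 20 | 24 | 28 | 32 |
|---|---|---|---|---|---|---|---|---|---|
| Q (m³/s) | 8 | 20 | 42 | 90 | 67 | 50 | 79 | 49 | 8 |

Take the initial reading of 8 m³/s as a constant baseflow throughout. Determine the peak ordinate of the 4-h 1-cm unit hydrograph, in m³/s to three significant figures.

Direct runoff: 0.0, 12.0, 34.0, 82.0, 59.0, 42.0, 71.0, 41.0, 0.0 m³/s; ΣQ_DR = 341.0 m³/s, peak = 82.0 m³/s.
Runoff depth d = ΣQ_DR·Δt / A = 341.0 × 14400 / (246 km²) = 19.96 mm.
The 1-cm UH is the DRH scaled by (10 mm)/d, so U_p = 82.0 × 10/19.96 = 41.1 m³/s.

U_p ≈ 41.1 m³/s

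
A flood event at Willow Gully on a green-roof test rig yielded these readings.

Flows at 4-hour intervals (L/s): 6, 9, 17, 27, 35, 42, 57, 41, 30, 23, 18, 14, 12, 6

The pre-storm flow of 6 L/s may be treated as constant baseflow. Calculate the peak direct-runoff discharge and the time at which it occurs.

Q_p = 51.0 L/s at t = 24 h

Subtracting baseflow gives direct-runoff ordinates: 0.0, 3.0, 11.0, 21.0, 29.0, 36.0, 51.0, 35.0, 24.0, 17.0, 12.0, 8.0, 6.0, 0.0 L/s.
The maximum is 51.0 L/s, occurring at the reading for t = 24 h.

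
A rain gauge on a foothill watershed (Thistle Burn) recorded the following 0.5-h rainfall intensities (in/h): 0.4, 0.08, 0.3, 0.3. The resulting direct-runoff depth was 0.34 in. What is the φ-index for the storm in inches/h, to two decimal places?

Only the 3 blocks with intensity above φ contribute runoff: 0.4, 0.3, 0.3 in/h.
Σ(I−φ)·Δt = d  ⇒  (0.4+0.3+0.3 − 3φ)·0.5 = 0.34
φ = (1.000 − 0.34/0.5) / 3 = 0.11 in/h.

φ ≈ 0.11 in/h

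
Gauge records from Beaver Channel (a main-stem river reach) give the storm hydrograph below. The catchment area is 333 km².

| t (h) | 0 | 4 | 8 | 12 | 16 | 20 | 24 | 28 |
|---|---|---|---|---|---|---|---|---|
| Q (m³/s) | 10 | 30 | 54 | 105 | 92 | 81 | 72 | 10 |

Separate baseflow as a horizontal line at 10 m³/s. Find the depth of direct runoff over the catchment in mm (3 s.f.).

Direct runoff: 0.0, 20.0, 44.0, 95.0, 82.0, 71.0, 62.0, 0.0 m³/s; ΣQ_DR = 374.0 m³/s.
V = ΣQ_DR · Δt = 374.0 × 14400 s = 5.386 × 10^6 m³.
Over A = 333 km², depth = V / A = 16.2 mm.

d ≈ 16.2 mm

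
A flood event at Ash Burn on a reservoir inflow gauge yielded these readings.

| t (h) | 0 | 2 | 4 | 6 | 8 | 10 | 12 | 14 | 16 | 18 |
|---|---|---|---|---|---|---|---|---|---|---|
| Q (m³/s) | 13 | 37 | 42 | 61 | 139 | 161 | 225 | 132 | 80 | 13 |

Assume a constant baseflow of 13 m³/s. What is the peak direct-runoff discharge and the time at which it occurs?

Subtracting baseflow gives direct-runoff ordinates: 0.0, 24.0, 29.0, 48.0, 126.0, 148.0, 212.0, 119.0, 67.0, 0.0 m³/s.
The maximum is 212.0 m³/s, occurring at the reading for t = 12 h.

Q_p = 212.0 m³/s at t = 12 h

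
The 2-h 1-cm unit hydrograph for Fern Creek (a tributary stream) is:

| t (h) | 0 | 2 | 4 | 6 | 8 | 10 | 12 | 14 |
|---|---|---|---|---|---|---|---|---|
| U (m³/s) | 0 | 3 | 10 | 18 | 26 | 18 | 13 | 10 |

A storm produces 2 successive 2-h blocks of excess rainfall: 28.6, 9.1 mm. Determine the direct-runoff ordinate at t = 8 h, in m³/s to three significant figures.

By discrete convolution, Q_j = Σ (P_i / 10 mm) · U_{j−i}.
At t = 8 h (j=4): Q = (28.6/10)·26 + (9.1/10)·18 = 90.7 m³/s.

Q ≈ 90.7 m³/s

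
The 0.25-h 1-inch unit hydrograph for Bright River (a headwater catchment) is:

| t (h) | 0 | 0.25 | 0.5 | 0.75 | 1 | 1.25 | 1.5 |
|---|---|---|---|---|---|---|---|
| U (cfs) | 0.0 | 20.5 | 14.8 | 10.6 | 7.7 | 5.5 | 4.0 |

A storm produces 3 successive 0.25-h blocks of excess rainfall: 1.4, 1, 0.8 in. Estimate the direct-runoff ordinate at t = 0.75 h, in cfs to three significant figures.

By discrete convolution, Q_j = Σ (P_i / 1 in) · U_{j−i}.
At t = 0.75 h (j=3): Q = (1.4/1)·10.6 + (1/1)·14.8 + (0.8/1)·20.5 = 46.0 cfs.

Q ≈ 46.0 cfs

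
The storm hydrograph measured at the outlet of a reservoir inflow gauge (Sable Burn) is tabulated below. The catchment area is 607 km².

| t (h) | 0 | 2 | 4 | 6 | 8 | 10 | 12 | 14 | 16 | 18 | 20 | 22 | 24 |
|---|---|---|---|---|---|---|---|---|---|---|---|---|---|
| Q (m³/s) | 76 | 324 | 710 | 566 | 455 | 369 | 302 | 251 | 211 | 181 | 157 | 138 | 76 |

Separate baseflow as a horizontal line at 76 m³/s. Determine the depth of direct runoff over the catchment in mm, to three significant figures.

d ≈ 33.5 mm

Direct runoff: 0.0, 248.0, 634.0, 490.0, 379.0, 293.0, 226.0, 175.0, 135.0, 105.0, 81.0, 62.0, 0.0 m³/s; ΣQ_DR = 2828 m³/s.
V = ΣQ_DR · Δt = 2828 × 7200 s = 2.036 × 10^7 m³.
Over A = 607 km², depth = V / A = 33.5 mm.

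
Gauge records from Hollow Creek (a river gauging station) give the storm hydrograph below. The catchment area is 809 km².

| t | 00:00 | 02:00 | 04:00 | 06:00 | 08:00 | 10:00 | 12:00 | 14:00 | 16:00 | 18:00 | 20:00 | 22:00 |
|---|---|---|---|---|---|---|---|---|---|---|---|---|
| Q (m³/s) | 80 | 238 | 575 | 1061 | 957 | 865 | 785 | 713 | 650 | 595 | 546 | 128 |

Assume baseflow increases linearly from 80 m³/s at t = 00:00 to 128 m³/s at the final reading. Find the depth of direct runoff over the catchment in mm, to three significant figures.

Direct runoff: 0.00, 153.64, 486.27, 967.91, 859.55, 763.18, 678.82, 602.45, 535.09, 475.73, 422.36, 0.00 m³/s; ΣQ_DR = 5945 m³/s.
V = ΣQ_DR · Δt = 5945 × 7200 s = 4.280 × 10^7 m³.
Over A = 809 km², depth = V / A = 52.9 mm.

d ≈ 52.9 mm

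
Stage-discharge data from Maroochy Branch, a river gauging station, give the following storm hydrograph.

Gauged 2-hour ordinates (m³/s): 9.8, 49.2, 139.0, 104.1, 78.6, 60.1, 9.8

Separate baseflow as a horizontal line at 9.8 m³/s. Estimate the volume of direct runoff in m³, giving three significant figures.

V ≈ 2.75 × 10^6 m³

Direct-runoff ordinates (Q − Q_b): 0.0, 39.4, 129.2, 94.3, 68.8, 50.3, 0.0 m³/s.
ΣQ_DR = 382.0 m³/s.
With Δt = 2 h = 7200 s, V = ΣQ_DR · Δt = 382.0 × 7200 = 2.75 × 10^6 m³.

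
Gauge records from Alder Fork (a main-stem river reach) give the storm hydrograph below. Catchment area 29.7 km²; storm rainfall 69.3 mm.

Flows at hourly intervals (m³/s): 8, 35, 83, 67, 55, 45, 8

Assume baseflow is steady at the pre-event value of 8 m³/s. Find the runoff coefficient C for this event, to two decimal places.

ΣQ_DR = 245.0 m³/s; V = ΣQ_DR·Δt = 8.820 × 10^5 m³.
Runoff depth d = V / A = 29.70 mm.
C = d / P = 29.70 / 69.3 = 0.43.

C ≈ 0.43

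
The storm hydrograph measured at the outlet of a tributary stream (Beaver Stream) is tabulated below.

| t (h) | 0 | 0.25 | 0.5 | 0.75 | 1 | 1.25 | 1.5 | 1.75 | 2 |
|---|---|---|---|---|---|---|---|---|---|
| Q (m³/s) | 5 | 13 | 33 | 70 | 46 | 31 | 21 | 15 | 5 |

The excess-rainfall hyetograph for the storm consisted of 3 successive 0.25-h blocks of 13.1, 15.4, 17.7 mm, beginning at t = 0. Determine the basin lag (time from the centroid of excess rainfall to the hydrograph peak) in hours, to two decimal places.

t_L ≈ 0.35 h

Centroid of excess rainfall: t_c = Σ P_i·t̄_i / ΣP_i = 0.3999 h (block centres at 0.125, 0.375, 0.625 h).
Hydrograph peak occurs at t = 0.75 h, so basin lag t_L = 0.75 − 0.3999 = 0.35 h.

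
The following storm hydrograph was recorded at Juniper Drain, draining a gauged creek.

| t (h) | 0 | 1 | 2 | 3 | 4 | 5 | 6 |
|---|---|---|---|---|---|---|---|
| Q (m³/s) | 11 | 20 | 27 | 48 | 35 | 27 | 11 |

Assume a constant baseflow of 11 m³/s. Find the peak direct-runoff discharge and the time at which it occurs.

Subtracting baseflow gives direct-runoff ordinates: 0.0, 9.0, 16.0, 37.0, 24.0, 16.0, 0.0 m³/s.
The maximum is 37.0 m³/s, occurring at the reading for t = 3 h.

Q_p = 37.0 m³/s at t = 3 h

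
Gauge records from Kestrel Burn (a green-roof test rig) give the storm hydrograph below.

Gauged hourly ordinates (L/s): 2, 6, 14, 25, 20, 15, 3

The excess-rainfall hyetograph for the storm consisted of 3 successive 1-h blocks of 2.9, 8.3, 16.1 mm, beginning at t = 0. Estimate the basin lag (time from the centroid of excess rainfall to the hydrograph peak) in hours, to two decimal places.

Centroid of excess rainfall: t_c = Σ P_i·t̄_i / ΣP_i = 1.9835 h (block centres at 0.5, 1.5, 2.5 h).
Hydrograph peak occurs at t = 3 h, so basin lag t_L = 3 − 1.9835 = 1.02 h.

t_L ≈ 1.02 h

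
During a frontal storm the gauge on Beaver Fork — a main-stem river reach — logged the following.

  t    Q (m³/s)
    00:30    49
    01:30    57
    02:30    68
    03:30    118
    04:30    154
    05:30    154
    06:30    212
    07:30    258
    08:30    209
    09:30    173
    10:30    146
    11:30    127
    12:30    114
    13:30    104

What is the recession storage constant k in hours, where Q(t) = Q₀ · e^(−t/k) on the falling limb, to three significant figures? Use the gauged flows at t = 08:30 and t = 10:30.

On the falling limb, Q drops from 209 to 146 m³/s between t = 08:30 and t = 10:30 (Δt = 2 h).
k = −Δt / ln(Q₂/Q₁) = −2 / ln(146/209) = 5.58 h.

k ≈ 5.58 h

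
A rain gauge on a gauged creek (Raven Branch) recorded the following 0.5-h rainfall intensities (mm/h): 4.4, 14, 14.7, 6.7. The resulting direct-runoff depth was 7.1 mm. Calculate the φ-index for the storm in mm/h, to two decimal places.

φ ≈ 7.25 mm/h

Only the 2 blocks with intensity above φ contribute runoff: 14, 14.7 mm/h.
Σ(I−φ)·Δt = d  ⇒  (14+14.7 − 2φ)·0.5 = 7.1
φ = (28.70 − 7.1/0.5) / 2 = 7.25 mm/h.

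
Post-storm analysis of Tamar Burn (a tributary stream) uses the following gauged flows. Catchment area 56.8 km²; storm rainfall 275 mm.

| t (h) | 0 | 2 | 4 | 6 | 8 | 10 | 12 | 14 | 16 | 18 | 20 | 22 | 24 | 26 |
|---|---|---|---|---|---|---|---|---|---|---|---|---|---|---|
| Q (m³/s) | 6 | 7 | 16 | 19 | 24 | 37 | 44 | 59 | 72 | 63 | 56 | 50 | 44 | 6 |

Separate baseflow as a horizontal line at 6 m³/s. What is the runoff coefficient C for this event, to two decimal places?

C ≈ 0.19

ΣQ_DR = 419.0 m³/s; V = ΣQ_DR·Δt = 3.017 × 10^6 m³.
Runoff depth d = V / A = 53.11 mm.
C = d / P = 53.11 / 275 = 0.19.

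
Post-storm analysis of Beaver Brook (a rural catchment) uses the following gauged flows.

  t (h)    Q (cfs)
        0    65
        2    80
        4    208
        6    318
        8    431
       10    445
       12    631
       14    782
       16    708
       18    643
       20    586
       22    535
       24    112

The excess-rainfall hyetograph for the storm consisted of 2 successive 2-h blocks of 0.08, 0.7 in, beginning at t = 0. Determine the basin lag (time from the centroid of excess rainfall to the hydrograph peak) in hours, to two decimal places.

t_L ≈ 11.21 h

Centroid of excess rainfall: t_c = Σ P_i·t̄_i / ΣP_i = 2.7949 h (block centres at 1, 3 h).
Hydrograph peak occurs at t = 14 h, so basin lag t_L = 14 − 2.7949 = 11.21 h.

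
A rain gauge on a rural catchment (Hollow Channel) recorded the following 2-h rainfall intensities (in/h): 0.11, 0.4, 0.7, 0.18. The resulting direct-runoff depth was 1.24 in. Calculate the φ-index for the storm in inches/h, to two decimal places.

Only the 2 blocks with intensity above φ contribute runoff: 0.4, 0.7 in/h.
Σ(I−φ)·Δt = d  ⇒  (0.4+0.7 − 2φ)·2 = 1.24
φ = (1.100 − 1.24/2) / 2 = 0.24 in/h.

φ ≈ 0.24 in/h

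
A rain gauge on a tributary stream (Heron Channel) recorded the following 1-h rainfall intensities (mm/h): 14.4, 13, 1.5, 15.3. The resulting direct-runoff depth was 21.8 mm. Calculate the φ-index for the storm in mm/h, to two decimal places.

Only the 3 blocks with intensity above φ contribute runoff: 14.4, 13, 15.3 mm/h.
Σ(I−φ)·Δt = d  ⇒  (14.4+13+15.3 − 3φ)·1 = 21.8
φ = (42.70 − 21.8/1) / 3 = 6.97 mm/h.

φ ≈ 6.97 mm/h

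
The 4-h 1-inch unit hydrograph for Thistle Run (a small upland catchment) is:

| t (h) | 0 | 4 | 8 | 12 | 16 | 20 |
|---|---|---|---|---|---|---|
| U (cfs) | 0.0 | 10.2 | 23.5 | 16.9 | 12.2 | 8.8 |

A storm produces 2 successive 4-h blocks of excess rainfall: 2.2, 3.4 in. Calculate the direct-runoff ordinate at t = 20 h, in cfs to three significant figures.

By discrete convolution, Q_j = Σ (P_i / 1 in) · U_{j−i}.
At t = 20 h (j=5): Q = (2.2/1)·8.8 + (3.4/1)·12.2 = 60.8 cfs.

Q ≈ 60.8 cfs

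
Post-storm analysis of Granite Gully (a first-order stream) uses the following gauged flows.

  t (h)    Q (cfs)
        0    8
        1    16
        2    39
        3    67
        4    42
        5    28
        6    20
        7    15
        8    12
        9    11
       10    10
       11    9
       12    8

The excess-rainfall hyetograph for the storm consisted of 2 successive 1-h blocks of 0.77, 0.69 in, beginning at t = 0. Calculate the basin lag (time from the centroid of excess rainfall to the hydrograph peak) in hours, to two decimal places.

t_L ≈ 2.03 h

Centroid of excess rainfall: t_c = Σ P_i·t̄_i / ΣP_i = 0.9726 h (block centres at 0.5, 1.5 h).
Hydrograph peak occurs at t = 3 h, so basin lag t_L = 3 − 0.9726 = 2.03 h.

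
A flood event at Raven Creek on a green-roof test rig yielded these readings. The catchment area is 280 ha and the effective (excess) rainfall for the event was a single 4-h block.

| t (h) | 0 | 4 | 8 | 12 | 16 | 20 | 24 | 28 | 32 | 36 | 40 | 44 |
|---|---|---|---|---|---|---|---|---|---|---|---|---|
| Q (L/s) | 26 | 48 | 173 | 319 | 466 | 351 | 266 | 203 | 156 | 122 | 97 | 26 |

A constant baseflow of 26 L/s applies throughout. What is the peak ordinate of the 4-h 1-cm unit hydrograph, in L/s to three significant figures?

U_p ≈ 441 L/s

Direct runoff: 0.0, 22.0, 147.0, 293.0, 440.0, 325.0, 240.0, 177.0, 130.0, 96.0, 71.0, 0.0 L/s; ΣQ_DR = 1941 L/s, peak = 440.0 L/s.
Runoff depth d = ΣQ_DR·Δt / A = 1941 × 14400 / (280 ha) = 9.982 mm.
The 1-cm UH is the DRH scaled by (10 mm)/d, so U_p = 440.0 × 10/9.982 = 441 L/s.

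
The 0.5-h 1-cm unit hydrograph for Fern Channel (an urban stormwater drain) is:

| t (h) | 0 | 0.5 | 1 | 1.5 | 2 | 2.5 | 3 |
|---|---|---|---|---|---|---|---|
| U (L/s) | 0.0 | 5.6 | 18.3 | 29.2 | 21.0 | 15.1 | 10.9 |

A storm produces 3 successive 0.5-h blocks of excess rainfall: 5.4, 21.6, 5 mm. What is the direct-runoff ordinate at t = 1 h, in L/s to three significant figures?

By discrete convolution, Q_j = Σ (P_i / 10 mm) · U_{j−i}.
At t = 1 h (j=2): Q = (5.4/10)·18.3 + (21.6/10)·5.6 + (5/10)·0.0 = 22.0 L/s.

Q ≈ 22.0 L/s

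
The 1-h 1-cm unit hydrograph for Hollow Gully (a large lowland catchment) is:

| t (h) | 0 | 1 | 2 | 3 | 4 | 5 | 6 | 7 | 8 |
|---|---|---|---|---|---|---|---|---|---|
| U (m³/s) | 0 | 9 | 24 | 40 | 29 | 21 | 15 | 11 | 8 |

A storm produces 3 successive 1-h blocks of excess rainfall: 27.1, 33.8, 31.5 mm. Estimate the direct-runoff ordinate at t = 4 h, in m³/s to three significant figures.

By discrete convolution, Q_j = Σ (P_i / 10 mm) · U_{j−i}.
At t = 4 h (j=4): Q = (27.1/10)·29 + (33.8/10)·40 + (31.5/10)·24 = 289 m³/s.

Q ≈ 289 m³/s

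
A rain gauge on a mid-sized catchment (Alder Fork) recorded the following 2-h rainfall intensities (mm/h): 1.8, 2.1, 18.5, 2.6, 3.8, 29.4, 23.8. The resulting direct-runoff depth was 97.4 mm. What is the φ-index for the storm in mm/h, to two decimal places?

φ ≈ 7.67 mm/h

Only the 3 blocks with intensity above φ contribute runoff: 18.5, 29.4, 23.8 mm/h.
Σ(I−φ)·Δt = d  ⇒  (18.5+29.4+23.8 − 3φ)·2 = 97.4
φ = (71.70 − 97.4/2) / 3 = 7.67 mm/h.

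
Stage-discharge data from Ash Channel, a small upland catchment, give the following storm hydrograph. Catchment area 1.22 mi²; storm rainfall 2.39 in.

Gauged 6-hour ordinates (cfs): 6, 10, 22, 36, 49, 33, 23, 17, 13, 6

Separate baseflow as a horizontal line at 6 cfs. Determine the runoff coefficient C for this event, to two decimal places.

ΣQ_DR = 155.0 cfs; V = ΣQ_DR·Δt = 3.348 × 10^6 ft³.
Runoff depth d = V / A = 1.181 in.
C = d / P = 1.181 / 2.39 = 0.49.

C ≈ 0.49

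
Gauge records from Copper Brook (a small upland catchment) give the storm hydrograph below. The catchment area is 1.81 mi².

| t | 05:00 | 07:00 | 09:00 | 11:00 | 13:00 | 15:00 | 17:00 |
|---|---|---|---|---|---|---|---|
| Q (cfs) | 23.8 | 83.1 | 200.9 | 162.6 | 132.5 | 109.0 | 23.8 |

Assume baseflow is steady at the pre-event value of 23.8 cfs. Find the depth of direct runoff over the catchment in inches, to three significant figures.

d ≈ 0.974 in

Direct runoff: 0.0, 59.3, 177.1, 138.8, 108.7, 85.2, 0.0 cfs; ΣQ_DR = 569.1 cfs.
V = ΣQ_DR · Δt = 569.1 × 7200 s = 4.098 × 10^6 ft³.
Over A = 1.81 mi², depth = V / A = 0.974 in.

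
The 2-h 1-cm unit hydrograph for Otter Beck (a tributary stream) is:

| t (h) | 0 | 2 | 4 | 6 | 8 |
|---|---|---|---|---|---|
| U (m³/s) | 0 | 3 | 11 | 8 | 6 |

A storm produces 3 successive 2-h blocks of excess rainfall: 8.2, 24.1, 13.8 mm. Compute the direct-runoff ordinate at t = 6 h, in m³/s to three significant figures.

Q ≈ 37.2 m³/s

By discrete convolution, Q_j = Σ (P_i / 10 mm) · U_{j−i}.
At t = 6 h (j=3): Q = (8.2/10)·8 + (24.1/10)·11 + (13.8/10)·3 = 37.2 m³/s.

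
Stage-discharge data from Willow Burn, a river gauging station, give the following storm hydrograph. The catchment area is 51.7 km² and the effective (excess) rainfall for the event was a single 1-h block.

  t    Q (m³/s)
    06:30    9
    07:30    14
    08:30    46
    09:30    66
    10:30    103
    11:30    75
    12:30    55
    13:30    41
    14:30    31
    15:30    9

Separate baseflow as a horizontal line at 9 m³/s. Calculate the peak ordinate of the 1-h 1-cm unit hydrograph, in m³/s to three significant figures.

U_p ≈ 37.6 m³/s

Direct runoff: 0.0, 5.0, 37.0, 57.0, 94.0, 66.0, 46.0, 32.0, 22.0, 0.0 m³/s; ΣQ_DR = 359.0 m³/s, peak = 94.0 m³/s.
Runoff depth d = ΣQ_DR·Δt / A = 359.0 × 3600 / (51.7 km²) = 25.00 mm.
The 1-cm UH is the DRH scaled by (10 mm)/d, so U_p = 94.0 × 10/25.00 = 37.6 m³/s.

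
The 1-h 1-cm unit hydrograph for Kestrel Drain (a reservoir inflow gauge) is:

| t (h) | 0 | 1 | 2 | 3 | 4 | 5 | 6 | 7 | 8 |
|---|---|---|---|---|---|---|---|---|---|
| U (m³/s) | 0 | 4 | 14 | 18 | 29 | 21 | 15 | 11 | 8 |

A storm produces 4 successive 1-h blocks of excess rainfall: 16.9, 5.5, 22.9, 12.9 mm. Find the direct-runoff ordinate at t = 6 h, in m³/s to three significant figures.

Q ≈ 127 m³/s

By discrete convolution, Q_j = Σ (P_i / 10 mm) · U_{j−i}.
At t = 6 h (j=6): Q = (16.9/10)·15 + (5.5/10)·21 + (22.9/10)·29 + (12.9/10)·18 = 127 m³/s.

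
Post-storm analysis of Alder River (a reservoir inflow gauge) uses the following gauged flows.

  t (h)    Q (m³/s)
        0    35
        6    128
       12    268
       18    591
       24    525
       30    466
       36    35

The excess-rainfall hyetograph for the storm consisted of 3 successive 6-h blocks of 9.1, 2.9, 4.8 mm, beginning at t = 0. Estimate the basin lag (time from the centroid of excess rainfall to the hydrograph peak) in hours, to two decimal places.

t_L ≈ 10.54 h

Centroid of excess rainfall: t_c = Σ P_i·t̄_i / ΣP_i = 7.4643 h (block centres at 3, 9, 15 h).
Hydrograph peak occurs at t = 18 h, so basin lag t_L = 18 − 7.4643 = 10.54 h.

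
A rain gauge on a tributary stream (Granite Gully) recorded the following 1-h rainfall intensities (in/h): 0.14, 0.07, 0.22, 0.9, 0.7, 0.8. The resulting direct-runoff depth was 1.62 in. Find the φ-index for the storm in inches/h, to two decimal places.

φ ≈ 0.26 in/h

Only the 3 blocks with intensity above φ contribute runoff: 0.9, 0.7, 0.8 in/h.
Σ(I−φ)·Δt = d  ⇒  (0.9+0.7+0.8 − 3φ)·1 = 1.62
φ = (2.400 − 1.62/1) / 3 = 0.26 in/h.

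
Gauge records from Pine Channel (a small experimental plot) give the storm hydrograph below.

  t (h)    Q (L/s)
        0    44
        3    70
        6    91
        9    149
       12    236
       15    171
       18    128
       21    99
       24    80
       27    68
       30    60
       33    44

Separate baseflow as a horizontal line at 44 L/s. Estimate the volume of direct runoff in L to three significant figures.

Direct-runoff ordinates (Q − Q_b): 0.0, 26.0, 47.0, 105.0, 192.0, 127.0, 84.0, 55.0, 36.0, 24.0, 16.0, 0.0 L/s.
ΣQ_DR = 712.0 L/s.
With Δt = 3 h = 10800 s, V = ΣQ_DR · Δt = 712.0 × 10800 = 7.69 × 10^6 L.

V ≈ 7.69 × 10^6 L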